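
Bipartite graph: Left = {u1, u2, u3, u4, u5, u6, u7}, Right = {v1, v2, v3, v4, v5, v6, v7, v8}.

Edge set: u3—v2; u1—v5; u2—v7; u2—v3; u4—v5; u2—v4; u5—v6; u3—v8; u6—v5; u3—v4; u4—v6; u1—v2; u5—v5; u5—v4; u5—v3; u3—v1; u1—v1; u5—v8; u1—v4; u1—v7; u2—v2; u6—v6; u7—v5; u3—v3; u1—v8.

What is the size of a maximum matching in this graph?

For example, pair u1-v8, u2-v7, u3-v2, u4-v5, u5-v3, u6-v6.
The set {u4, u6, u7} has only 2 neighbours ({v5, v6}), so by Hall's theorem at most 6 of the 7 left vertices can be matched.

6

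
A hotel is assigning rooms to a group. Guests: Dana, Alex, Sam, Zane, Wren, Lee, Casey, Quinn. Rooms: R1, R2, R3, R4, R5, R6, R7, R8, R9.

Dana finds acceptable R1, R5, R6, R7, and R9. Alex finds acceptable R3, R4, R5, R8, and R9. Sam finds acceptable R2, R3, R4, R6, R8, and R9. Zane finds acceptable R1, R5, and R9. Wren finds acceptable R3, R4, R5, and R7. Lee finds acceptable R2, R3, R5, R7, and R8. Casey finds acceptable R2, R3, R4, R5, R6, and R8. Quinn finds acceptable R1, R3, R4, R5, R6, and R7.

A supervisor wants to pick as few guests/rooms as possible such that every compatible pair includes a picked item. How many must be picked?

A maximum matching has 8 edges (e.g. Dana–R7, Alex–R9, Sam–R2, Zane–R1, Wren–R4, Lee–R5, Casey–R3, Quinn–R6).
By König's theorem the minimum vertex cover has the same size. One such cover is {Dana, Alex, Sam, Zane, Wren, Lee, Casey, Quinn}.

8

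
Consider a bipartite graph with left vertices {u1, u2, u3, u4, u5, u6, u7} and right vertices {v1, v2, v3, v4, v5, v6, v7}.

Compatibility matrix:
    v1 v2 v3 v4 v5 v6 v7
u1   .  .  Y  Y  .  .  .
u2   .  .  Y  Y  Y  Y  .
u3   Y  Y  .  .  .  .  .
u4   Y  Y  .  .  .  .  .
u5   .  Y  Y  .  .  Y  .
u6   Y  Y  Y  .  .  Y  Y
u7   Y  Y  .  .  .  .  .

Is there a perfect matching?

No

The set {u3, u4, u7} has only 2 neighbours ({v1, v2}), so by Hall's theorem at most 6 of the 7 left vertices can be matched.
Hence no matching covers every left vertex.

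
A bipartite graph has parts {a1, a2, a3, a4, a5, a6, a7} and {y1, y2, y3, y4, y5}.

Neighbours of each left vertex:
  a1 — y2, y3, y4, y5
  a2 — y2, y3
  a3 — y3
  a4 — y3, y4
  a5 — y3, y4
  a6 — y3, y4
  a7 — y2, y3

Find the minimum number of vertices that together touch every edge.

The 4 edges a1–y5, a2–y2, a3–y3, a4–y4 form a matching, so any vertex cover needs at least 4 vertices (one per matched edge).
Conversely {a1, y2, y3, y4} meets every edge and has exactly 4 vertices, so 4 is optimal.

4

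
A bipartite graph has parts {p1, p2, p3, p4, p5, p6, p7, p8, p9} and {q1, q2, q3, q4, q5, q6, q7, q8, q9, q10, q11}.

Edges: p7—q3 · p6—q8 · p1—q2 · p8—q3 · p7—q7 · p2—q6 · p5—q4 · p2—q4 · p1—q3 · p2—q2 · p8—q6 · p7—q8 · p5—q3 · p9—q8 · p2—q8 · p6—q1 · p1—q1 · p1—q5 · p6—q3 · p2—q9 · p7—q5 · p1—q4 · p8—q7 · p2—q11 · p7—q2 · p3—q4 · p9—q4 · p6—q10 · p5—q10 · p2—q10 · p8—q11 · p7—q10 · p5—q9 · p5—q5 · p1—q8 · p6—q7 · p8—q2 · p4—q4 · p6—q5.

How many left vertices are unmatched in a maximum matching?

One maximum matching: p1–q1, p2–q6, p3–q4, p5–q9, p6–q7, p7–q3, p8–q11, p9–q8.
The set {p3, p4} has only 1 neighbour ({q4}), so by Hall's theorem at most 8 of the 9 left vertices can be matched.
That matches 8 of the 9, leaving 1 unmatched; no matching can do better.

1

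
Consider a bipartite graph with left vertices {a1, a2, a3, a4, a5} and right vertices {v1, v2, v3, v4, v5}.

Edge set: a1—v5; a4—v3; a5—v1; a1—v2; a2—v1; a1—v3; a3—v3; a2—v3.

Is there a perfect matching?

No

The set {a2, a3, a4, a5} has only 2 neighbours ({v1, v3}), so by Hall's theorem at most 3 of the 5 left vertices can be matched.
Hence no matching covers every left vertex.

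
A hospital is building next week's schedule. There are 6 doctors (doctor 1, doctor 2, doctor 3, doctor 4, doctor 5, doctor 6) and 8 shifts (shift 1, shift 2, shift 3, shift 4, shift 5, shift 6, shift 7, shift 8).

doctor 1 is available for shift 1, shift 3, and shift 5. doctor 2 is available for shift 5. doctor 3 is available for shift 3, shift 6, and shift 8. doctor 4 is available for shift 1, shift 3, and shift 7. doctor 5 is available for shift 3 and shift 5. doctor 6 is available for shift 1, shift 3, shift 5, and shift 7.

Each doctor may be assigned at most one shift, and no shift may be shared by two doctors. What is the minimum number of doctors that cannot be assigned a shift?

1

For example, pair doctor 1-shift 1, doctor 2-shift 5, doctor 3-shift 6, doctor 4-shift 7, doctor 5-shift 3.
The set {doctor 1, doctor 2, doctor 4, doctor 5, doctor 6} has only 4 neighbours ({shift 1, shift 3, shift 5, shift 7}), so by Hall's theorem at most 5 of the 6 doctors can be matched.
That matches 5 of the 6, leaving 1 unmatched; no matching can do better.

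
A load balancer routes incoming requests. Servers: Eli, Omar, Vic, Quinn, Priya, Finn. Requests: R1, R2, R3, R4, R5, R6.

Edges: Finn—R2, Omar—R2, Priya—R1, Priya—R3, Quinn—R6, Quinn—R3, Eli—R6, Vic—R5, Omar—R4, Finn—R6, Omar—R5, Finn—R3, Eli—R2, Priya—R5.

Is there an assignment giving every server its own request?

One maximum matching: Eli–R2, Omar–R4, Vic–R5, Quinn–R6, Priya–R1, Finn–R3.
Every server is matched, so this is a perfect matching.

Yes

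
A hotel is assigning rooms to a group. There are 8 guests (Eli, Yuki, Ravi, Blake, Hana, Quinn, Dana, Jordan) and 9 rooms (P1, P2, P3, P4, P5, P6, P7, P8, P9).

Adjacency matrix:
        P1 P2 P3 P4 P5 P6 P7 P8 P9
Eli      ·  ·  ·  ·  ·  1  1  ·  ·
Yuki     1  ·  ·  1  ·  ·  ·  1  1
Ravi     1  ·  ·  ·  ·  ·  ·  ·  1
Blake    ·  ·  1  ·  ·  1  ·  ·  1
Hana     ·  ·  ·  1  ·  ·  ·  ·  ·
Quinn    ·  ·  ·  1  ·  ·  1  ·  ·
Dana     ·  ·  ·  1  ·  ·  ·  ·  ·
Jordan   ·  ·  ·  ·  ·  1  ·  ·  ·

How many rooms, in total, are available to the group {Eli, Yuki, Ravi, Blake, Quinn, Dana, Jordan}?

The union of neighbours of {Eli, Yuki, Ravi, Blake, Quinn, Dana, Jordan} is {P1, P3, P4, P6, P7, P8, P9}, which has 7 elements.
Since |N(S)| = 7 ≥ |S| = 7, Hall's condition holds for this subset.

7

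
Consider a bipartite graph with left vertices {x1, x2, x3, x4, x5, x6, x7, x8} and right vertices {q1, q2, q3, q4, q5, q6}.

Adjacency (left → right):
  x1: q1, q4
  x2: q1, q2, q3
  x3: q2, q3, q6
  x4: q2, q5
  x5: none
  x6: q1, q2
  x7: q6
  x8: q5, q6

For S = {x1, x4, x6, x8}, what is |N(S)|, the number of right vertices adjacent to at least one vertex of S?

5

The union of neighbours of {x1, x4, x6, x8} is {q1, q2, q4, q5, q6}, which has 5 elements.
Since |N(S)| = 5 ≥ |S| = 4, Hall's condition holds for this subset.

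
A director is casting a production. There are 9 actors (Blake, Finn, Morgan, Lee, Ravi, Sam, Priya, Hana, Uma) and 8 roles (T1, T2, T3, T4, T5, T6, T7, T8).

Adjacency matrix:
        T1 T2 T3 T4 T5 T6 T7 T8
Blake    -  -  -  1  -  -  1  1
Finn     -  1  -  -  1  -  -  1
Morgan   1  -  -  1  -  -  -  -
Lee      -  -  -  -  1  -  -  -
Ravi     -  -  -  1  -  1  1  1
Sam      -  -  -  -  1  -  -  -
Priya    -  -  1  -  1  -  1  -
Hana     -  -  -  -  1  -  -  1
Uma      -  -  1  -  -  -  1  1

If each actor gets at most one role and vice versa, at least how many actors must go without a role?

For example, pair Blake→T4, Finn→T2, Morgan→T1, Lee→T5, Ravi→T6, Priya→T3, Hana→T8, Uma→T7.
The set {Lee, Sam} has only 1 neighbour ({T5}), so by Hall's theorem at most 8 of the 9 actors can be matched.
That matches 8 of the 9, leaving 1 unmatched; no matching can do better.

1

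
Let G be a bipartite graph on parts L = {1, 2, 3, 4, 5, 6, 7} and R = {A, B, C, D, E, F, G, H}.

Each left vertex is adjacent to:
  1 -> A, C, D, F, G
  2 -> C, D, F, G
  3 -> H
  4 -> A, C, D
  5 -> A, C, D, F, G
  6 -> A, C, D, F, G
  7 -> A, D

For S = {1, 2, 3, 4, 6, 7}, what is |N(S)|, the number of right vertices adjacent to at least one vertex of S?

6

The union of neighbours of {1, 2, 3, 4, 6, 7} is {A, C, D, F, G, H}, which has 6 elements.
Since |N(S)| = 6 ≥ |S| = 6, Hall's condition holds for this subset.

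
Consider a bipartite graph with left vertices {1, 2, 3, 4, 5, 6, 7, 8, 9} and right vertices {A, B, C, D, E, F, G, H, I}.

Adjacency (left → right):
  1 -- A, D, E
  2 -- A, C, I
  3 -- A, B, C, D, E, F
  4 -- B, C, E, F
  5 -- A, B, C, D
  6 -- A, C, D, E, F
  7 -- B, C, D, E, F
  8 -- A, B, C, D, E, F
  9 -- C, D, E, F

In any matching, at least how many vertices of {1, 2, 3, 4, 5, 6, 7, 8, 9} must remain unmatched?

2

A valid assignment of size 7: 1→D, 2→I, 3→A, 4→B, 5→C, 6→F, 7→E.
The set {1, 3, 4, 5, 6, 7, 8, 9} has only 6 neighbours ({A, B, C, D, E, F}), so by Hall's theorem at most 7 of the 9 left vertices can be matched.
That matches 7 of the 9, leaving 2 unmatched; no matching can do better.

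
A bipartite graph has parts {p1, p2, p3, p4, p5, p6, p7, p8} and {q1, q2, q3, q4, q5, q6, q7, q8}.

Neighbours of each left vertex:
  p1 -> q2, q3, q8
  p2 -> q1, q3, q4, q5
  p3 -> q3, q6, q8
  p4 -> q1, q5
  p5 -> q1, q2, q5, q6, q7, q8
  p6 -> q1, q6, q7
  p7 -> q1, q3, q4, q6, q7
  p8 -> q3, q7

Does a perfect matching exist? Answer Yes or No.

For example, pair p1–q2, p2–q5, p3–q3, p4–q1, p5–q8, p6–q6, p7–q4, p8–q7.
Every left vertex is matched, so this is a perfect matching.

Yes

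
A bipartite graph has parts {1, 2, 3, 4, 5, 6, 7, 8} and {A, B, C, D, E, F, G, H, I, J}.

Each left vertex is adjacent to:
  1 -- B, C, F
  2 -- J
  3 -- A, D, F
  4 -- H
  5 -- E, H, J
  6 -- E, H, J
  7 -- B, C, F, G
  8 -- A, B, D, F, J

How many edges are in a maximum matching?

One maximum matching: 1→F, 2→J, 3→D, 4→H, 5→E, 7→B, 8→A.
The set {2, 4, 5, 6} has only 3 neighbours ({E, H, J}), so by Hall's theorem at most 7 of the 8 left vertices can be matched.

7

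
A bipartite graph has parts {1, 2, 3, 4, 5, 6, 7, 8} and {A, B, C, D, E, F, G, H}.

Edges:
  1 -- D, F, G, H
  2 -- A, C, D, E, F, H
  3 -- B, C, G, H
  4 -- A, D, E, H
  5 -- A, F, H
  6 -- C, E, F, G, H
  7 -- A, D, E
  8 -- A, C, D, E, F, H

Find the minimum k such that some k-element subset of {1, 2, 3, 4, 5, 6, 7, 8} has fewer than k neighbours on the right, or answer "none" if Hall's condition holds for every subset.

A matching saturating every left vertex exists, for instance 1→G, 2→E, 3→B, 4→H, 5→F, 6→C, 7→D, 8→A.
By Hall's marriage theorem, this means |N(S)| ≥ |S| for every subset S, so no violating subset exists.

none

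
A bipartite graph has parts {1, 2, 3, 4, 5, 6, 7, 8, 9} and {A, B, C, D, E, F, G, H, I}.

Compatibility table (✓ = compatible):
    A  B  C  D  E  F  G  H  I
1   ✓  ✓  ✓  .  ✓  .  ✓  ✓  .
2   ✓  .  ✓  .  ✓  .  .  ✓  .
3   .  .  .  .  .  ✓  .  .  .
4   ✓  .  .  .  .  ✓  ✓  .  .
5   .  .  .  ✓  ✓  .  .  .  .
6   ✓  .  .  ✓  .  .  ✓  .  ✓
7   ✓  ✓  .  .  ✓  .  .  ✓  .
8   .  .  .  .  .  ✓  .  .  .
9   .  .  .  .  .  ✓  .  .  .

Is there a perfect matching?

No

The set {3, 8, 9} has only 1 neighbour ({F}), so by Hall's theorem at most 7 of the 9 left vertices can be matched.
Hence no matching covers every left vertex.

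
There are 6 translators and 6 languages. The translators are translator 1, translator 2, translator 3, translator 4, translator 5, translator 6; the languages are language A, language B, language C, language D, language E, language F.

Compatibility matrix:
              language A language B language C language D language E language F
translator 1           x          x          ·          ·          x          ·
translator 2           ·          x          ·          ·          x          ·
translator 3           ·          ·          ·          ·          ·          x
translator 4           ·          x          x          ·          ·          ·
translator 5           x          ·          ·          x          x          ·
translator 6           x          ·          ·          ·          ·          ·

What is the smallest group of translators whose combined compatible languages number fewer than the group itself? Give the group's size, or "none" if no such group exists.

A matching saturating every translator exists, for instance translator 1→language B, translator 2→language E, translator 3→language F, translator 4→language C, translator 5→language D, translator 6→language A.
By Hall's marriage theorem, this means |N(S)| ≥ |S| for every subset S, so no violating subset exists.

none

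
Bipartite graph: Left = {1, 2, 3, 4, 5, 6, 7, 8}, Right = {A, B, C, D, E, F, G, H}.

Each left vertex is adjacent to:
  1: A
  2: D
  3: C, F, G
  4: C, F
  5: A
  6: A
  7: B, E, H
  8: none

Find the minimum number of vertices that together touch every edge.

5

The 5 edges 1–A, 2–D, 3–C, 4–F, 7–B form a matching, so any vertex cover needs at least 5 vertices (one per matched edge).
Conversely {2, 3, 4, 7, A} meets every edge and has exactly 5 vertices, so 5 is optimal.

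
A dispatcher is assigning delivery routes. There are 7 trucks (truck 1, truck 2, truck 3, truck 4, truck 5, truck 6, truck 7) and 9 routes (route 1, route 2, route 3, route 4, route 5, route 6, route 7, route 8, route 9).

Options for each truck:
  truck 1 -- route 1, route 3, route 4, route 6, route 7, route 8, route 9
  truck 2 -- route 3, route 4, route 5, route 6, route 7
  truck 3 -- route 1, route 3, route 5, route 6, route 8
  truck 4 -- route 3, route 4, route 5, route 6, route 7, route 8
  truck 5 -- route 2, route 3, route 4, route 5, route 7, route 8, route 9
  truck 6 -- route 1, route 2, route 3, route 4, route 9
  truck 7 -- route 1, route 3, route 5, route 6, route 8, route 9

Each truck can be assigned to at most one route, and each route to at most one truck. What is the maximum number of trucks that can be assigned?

For example, pair truck 1→route 9, truck 2→route 7, truck 3→route 1, truck 4→route 8, truck 5→route 4, truck 6→route 2, truck 7→route 3.
This saturates every truck, so 7 is the maximum.

7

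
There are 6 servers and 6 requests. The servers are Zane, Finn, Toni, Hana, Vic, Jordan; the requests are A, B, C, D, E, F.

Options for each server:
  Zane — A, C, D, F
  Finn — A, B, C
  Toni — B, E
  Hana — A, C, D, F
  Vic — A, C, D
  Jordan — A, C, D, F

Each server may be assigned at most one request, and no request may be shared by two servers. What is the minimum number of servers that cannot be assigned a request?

0

A valid assignment of size 6: Zane–C, Finn–B, Toni–E, Hana–A, Vic–D, Jordan–F.
This saturates every server, so 6 is the maximum.
That matches 6 of the 6, leaving 0 unmatched; no matching can do better.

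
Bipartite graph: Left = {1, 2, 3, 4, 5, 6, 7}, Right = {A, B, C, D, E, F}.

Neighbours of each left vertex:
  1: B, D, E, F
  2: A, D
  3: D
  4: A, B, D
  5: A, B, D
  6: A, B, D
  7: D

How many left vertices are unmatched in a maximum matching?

One maximum matching: 1→E, 2→A, 3→D, 4→B.
The set {2, 3, 4, 5, 6, 7} has only 3 neighbours ({A, B, D}), so by Hall's theorem at most 4 of the 7 left vertices can be matched.
That matches 4 of the 7, leaving 3 unmatched; no matching can do better.

3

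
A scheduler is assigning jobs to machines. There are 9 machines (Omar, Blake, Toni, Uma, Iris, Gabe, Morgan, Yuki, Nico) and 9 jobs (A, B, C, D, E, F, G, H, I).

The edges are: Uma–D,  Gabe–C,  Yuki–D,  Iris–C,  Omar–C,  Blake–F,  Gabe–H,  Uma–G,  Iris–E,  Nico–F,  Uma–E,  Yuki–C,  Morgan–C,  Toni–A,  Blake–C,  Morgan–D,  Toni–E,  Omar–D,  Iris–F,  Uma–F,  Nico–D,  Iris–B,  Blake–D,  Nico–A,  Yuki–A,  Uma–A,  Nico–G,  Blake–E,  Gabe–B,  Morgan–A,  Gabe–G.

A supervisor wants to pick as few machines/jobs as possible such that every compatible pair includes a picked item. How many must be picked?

8

A maximum matching has 8 edges (e.g. Omar–D, Blake–F, Toni–E, Uma–G, Iris–B, Gabe–H, Morgan–A, Yuki–C).
By König's theorem the minimum vertex cover has the same size. One such cover is {Iris, Gabe, A, C, D, E, F, G}.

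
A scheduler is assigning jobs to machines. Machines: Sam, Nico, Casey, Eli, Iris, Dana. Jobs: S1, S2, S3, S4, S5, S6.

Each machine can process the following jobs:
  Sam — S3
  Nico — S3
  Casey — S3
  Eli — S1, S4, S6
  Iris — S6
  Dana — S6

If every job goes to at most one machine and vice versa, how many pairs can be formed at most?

3

One maximum matching: Sam-S3, Eli-S4, Iris-S6.
The set {Sam, Nico, Casey, Iris, Dana} has only 2 neighbours ({S3, S6}), so by Hall's theorem at most 3 of the 6 machines can be matched.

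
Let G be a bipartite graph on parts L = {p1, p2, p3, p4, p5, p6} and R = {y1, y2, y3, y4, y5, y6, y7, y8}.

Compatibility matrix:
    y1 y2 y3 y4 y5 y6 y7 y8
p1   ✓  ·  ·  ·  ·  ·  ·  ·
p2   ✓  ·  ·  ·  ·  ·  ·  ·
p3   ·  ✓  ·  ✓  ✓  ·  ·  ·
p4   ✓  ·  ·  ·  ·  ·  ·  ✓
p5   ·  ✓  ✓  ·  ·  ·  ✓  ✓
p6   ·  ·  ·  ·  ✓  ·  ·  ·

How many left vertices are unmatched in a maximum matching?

1

For example, pair p1→y1, p3→y2, p4→y8, p5→y3, p6→y5.
The set {p1, p2} has only 1 neighbour ({y1}), so by Hall's theorem at most 5 of the 6 left vertices can be matched.
That matches 5 of the 6, leaving 1 unmatched; no matching can do better.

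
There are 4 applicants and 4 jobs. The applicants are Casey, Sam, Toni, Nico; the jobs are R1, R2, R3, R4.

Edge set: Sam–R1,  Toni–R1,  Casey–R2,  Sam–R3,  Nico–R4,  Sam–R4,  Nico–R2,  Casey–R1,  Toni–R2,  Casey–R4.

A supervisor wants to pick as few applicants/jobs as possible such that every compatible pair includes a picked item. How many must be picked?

The 4 edges Casey–R2, Sam–R3, Toni–R1, Nico–R4 form a matching, so any vertex cover needs at least 4 vertices (one per matched edge).
Conversely {Casey, Sam, Toni, Nico} meets every edge and has exactly 4 vertices, so 4 is optimal.

4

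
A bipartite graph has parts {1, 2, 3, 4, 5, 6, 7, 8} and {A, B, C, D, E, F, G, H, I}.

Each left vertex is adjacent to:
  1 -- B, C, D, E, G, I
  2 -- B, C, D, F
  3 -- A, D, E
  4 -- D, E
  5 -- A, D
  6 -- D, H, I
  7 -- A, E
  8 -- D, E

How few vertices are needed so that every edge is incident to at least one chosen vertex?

The 6 edges 1–G, 2–B, 3–A, 4–E, 5–D, 6–H form a matching, so any vertex cover needs at least 6 vertices (one per matched edge).
Conversely {1, 2, 6, A, D, E} meets every edge and has exactly 6 vertices, so 6 is optimal.

6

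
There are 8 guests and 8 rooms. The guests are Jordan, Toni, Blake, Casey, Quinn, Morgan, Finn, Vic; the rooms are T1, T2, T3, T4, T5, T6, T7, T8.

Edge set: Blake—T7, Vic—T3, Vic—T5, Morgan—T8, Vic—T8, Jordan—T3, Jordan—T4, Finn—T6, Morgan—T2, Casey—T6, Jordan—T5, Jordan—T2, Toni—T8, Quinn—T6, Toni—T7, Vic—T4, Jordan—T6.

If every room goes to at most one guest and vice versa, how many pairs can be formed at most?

One maximum matching: Jordan→T4, Toni→T8, Blake→T7, Casey→T6, Morgan→T2, Vic→T5.
The set {Casey, Quinn, Finn} has only 1 neighbour ({T6}), so by Hall's theorem at most 6 of the 8 guests can be matched.

6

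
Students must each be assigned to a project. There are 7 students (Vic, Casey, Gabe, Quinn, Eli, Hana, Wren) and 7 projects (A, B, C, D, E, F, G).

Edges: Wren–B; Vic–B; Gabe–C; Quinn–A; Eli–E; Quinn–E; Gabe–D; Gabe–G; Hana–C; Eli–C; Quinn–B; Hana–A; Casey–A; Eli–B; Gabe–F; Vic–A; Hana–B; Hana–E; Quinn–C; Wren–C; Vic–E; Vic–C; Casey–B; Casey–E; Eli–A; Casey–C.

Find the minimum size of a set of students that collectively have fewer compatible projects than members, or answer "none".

5

Take S = {Vic, Casey, Quinn, Eli, Hana}. Its neighbourhood is {A, B, C, E}, so |N(S)| = 4 < |S| = 5.
Every subset of size less than 5 has at least as many neighbours as members, so 5 is the minimum.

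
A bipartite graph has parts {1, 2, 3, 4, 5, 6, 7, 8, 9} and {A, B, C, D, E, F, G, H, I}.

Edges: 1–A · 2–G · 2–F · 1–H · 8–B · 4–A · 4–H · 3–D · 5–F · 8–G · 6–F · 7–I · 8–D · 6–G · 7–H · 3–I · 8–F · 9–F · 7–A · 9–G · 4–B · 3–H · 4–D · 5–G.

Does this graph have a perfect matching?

The set {2, 5, 6, 9} has only 2 neighbours ({F, G}), so by Hall's theorem at most 7 of the 9 left vertices can be matched.
Hence no matching covers every left vertex.

No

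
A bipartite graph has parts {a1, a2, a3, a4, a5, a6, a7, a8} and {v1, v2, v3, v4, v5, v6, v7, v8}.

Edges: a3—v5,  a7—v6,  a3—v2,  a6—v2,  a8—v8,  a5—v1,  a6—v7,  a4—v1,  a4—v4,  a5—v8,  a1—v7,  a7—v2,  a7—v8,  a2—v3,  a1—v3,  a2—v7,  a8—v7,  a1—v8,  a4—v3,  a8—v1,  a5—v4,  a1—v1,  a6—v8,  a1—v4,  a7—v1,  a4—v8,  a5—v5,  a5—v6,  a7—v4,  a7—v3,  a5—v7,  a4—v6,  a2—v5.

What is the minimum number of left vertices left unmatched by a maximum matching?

For example, pair a1→v4, a2→v3, a3→v5, a4→v1, a5→v6, a6→v8, a7→v2, a8→v7.
This saturates every left vertex, so 8 is the maximum.
That matches 8 of the 8, leaving 0 unmatched; no matching can do better.

0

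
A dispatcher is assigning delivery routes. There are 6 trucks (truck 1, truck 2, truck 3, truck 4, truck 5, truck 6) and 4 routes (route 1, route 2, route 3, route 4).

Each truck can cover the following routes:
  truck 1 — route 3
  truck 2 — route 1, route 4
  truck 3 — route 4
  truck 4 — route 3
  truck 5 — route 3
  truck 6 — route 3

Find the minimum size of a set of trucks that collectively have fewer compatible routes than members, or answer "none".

2

Take S = {truck 1, truck 4}. Its neighbourhood is {route 3}, so |N(S)| = 1 < |S| = 2.
No single vertex violates Hall's condition since each has at least one neighbour, so 2 is the minimum.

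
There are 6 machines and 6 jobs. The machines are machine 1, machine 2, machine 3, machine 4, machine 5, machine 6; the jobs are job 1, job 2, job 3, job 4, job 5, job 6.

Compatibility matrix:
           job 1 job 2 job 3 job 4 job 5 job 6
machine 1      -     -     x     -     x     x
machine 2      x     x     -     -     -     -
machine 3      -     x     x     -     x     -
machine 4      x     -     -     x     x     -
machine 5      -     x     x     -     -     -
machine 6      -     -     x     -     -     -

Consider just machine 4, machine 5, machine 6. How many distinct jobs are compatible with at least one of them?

5

The union of neighbours of {machine 4, machine 5, machine 6} is {job 1, job 2, job 3, job 4, job 5}, which has 5 elements.
Since |N(S)| = 5 ≥ |S| = 3, Hall's condition holds for this subset.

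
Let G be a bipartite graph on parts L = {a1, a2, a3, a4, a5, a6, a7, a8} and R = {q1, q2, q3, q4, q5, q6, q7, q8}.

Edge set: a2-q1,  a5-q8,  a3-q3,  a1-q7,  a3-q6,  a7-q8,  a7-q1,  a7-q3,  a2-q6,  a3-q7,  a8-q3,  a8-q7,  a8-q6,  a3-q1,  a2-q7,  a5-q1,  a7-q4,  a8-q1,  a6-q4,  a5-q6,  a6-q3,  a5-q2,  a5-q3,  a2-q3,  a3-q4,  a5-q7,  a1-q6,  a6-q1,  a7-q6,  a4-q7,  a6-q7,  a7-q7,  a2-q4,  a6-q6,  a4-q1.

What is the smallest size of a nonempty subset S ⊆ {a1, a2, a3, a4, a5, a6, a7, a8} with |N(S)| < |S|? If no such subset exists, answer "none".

6

Take S = {a1, a2, a3, a4, a6, a8}. Its neighbourhood is {q1, q3, q4, q6, q7}, so |N(S)| = 5 < |S| = 6.
Every subset of size less than 6 has at least as many neighbours as members, so 6 is the minimum.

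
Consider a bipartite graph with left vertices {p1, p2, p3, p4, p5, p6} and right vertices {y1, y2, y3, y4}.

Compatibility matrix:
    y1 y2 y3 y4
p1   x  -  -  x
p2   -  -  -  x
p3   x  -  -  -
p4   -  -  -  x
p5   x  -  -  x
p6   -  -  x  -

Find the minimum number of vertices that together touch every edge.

3

A maximum matching has 3 edges (e.g. p1–y1, p2–y4, p6–y3).
By König's theorem the minimum vertex cover has the same size. One such cover is {p6, y1, y4}.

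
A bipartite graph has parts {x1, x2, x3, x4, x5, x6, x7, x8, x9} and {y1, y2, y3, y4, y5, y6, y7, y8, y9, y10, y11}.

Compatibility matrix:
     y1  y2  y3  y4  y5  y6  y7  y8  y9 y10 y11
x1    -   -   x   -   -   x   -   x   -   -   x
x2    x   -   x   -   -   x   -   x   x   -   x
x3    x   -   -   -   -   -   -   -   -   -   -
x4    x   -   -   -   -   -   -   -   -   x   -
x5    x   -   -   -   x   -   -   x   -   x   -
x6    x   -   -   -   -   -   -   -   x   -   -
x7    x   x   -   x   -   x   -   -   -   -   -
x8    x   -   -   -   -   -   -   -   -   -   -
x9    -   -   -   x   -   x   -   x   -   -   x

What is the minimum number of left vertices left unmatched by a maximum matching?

1

A valid assignment of size 8: x1–y3, x2–y6, x3–y1, x4–y10, x5–y5, x6–y9, x7–y2, x9–y8.
The set {x3, x8} has only 1 neighbour ({y1}), so by Hall's theorem at most 8 of the 9 left vertices can be matched.
That matches 8 of the 9, leaving 1 unmatched; no matching can do better.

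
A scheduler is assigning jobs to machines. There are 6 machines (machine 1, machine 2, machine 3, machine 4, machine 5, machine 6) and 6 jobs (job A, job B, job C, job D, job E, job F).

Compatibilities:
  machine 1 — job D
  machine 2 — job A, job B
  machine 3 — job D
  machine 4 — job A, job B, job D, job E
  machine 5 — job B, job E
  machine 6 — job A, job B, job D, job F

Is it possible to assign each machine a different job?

The set {machine 1, machine 3} has only 1 neighbour ({job D}), so by Hall's theorem at most 5 of the 6 machines can be matched.
Hence no matching covers every machine.

No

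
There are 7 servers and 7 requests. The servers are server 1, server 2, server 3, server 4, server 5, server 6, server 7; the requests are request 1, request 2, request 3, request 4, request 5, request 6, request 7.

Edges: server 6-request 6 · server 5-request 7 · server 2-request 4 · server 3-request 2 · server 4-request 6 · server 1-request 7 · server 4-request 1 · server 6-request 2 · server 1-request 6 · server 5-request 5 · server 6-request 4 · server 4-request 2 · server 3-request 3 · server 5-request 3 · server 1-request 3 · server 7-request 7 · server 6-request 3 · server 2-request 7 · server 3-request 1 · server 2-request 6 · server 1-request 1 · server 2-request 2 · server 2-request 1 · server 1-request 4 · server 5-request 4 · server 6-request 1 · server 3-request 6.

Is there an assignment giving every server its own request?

A valid assignment of size 7: server 1→request 6, server 2→request 2, server 3→request 3, server 4→request 1, server 5→request 5, server 6→request 4, server 7→request 7.
Every server is matched, so this is a perfect matching.

Yes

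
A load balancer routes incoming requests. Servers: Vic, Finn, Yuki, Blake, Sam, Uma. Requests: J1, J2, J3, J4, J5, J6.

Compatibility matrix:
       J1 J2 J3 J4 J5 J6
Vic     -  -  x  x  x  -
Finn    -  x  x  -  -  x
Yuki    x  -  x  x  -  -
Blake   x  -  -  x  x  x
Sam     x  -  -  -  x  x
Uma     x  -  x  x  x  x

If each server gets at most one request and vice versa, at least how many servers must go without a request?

0

A valid assignment of size 6: Vic→J4, Finn→J2, Yuki→J3, Blake→J1, Sam→J5, Uma→J6.
All 6 servers are matched, so no larger matching exists.
That matches 6 of the 6, leaving 0 unmatched; no matching can do better.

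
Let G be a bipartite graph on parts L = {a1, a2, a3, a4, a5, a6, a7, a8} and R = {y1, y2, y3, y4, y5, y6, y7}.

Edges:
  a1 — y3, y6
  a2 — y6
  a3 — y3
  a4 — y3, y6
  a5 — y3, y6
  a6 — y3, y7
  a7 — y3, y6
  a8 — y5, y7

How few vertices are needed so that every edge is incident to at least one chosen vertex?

{a6, a8, y3, y6} is a vertex cover of size 4: every edge has an endpoint in this set.
No smaller cover exists because a1–y3, a2–y6, a6–y7, a8–y5 is a matching of size 4, and a cover must include an endpoint of each of these disjoint edges (König's theorem).

4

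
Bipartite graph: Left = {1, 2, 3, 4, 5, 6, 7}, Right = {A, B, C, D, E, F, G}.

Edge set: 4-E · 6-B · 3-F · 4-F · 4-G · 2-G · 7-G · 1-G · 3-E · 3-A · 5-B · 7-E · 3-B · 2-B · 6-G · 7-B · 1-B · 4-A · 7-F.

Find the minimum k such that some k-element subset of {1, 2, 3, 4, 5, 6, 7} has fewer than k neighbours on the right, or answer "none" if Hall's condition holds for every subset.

Take S = {1, 2, 5}. Its neighbourhood is {B, G}, so |N(S)| = 2 < |S| = 3.
Every subset of size less than 3 has at least as many neighbours as members, so 3 is the minimum.

3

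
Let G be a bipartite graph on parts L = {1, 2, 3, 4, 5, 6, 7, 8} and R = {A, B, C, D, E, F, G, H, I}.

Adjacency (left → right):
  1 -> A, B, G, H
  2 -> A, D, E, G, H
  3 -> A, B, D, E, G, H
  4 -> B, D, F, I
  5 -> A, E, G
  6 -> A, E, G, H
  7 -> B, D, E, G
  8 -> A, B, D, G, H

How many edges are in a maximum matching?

7

One maximum matching: 1-G, 2-D, 3-A, 4-F, 5-E, 6-H, 7-B.
The set {1, 2, 3, 5, 6, 7, 8} has only 6 neighbours ({A, B, D, E, G, H}), so by Hall's theorem at most 7 of the 8 left vertices can be matched.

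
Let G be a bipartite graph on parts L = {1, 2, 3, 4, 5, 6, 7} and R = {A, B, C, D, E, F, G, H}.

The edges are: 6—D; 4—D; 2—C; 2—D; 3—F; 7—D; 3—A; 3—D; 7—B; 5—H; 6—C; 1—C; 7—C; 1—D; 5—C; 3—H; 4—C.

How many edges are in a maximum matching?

One maximum matching: 1-D, 2-C, 3-F, 5-H, 7-B.
The set {1, 2, 4, 6} has only 2 neighbours ({C, D}), so by Hall's theorem at most 5 of the 7 left vertices can be matched.

5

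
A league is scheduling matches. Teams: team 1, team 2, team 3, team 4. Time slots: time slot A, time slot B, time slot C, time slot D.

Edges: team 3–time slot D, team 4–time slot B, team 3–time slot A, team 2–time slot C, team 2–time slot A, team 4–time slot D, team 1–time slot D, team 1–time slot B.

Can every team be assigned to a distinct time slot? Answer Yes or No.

For example, pair team 1→time slot B, team 2→time slot C, team 3→time slot A, team 4→time slot D.
All 4 teams are covered.

Yes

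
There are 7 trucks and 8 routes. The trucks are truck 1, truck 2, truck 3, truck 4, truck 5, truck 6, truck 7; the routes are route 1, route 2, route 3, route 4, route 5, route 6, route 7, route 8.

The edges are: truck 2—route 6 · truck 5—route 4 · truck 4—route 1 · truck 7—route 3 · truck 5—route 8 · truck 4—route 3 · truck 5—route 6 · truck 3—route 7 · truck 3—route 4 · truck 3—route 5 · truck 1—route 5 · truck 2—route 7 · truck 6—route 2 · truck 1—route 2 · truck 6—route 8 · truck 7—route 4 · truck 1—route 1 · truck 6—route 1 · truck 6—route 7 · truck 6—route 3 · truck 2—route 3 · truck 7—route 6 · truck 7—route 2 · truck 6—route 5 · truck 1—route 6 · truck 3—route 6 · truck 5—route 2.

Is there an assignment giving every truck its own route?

One maximum matching: truck 1→route 1, truck 2→route 7, truck 3→route 4, truck 4→route 3, truck 5→route 6, truck 6→route 8, truck 7→route 2.
Every truck is matched, so this matching saturates all of them.

Yes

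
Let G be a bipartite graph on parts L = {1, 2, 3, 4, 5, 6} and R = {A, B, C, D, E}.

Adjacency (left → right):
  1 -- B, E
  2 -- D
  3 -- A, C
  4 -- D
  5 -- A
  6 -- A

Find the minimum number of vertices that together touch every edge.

4

The 4 edges 1–B, 2–D, 3–C, 5–A form a matching, so any vertex cover needs at least 4 vertices (one per matched edge).
Conversely {1, 3, A, D} meets every edge and has exactly 4 vertices, so 4 is optimal.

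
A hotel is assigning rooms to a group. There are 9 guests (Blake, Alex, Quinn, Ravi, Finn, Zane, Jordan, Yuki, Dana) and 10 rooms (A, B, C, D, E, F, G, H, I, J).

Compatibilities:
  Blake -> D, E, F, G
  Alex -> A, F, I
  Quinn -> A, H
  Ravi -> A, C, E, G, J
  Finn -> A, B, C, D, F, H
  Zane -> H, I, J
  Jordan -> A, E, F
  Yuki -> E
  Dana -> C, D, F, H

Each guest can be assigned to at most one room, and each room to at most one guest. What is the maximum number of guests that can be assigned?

9

For example, pair Blake-D, Alex-I, Quinn-H, Ravi-G, Finn-B, Zane-J, Jordan-A, Yuki-E, Dana-F.
All 9 guests are matched, so no larger matching exists.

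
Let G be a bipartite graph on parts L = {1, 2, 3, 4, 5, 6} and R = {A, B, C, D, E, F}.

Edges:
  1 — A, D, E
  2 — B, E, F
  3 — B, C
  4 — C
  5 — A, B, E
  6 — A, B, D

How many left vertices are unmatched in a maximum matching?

A valid assignment of size 6: 1–E, 2–F, 3–B, 4–C, 5–A, 6–D.
All 6 left vertices are matched, so no larger matching exists.
That matches 6 of the 6, leaving 0 unmatched; no matching can do better.

0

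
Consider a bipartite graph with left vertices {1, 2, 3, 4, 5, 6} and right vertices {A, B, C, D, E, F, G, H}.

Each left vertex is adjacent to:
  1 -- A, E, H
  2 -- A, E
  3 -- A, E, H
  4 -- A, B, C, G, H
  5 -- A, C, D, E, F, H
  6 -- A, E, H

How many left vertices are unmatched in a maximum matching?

A valid assignment of size 5: 1→H, 2→A, 3→E, 4→G, 5→F.
The set {1, 2, 3, 6} has only 3 neighbours ({A, E, H}), so by Hall's theorem at most 5 of the 6 left vertices can be matched.
That matches 5 of the 6, leaving 1 unmatched; no matching can do better.

1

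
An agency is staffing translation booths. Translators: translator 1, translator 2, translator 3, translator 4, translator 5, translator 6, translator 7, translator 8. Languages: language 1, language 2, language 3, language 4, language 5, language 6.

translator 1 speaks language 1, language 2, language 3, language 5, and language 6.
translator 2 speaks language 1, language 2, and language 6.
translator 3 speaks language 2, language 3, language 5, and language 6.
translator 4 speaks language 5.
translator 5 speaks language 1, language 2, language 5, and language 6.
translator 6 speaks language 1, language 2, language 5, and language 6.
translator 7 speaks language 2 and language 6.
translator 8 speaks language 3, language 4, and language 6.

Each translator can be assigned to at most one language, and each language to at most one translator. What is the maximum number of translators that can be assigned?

6

One maximum matching: translator 1-language 3, translator 2-language 1, translator 3-language 2, translator 4-language 5, translator 5-language 6, translator 8-language 4.
The set {translator 1, translator 2, translator 3, translator 4, translator 5, translator 6, translator 7} has only 5 neighbours ({language 1, language 2, language 3, language 5, language 6}), so by Hall's theorem at most 6 of the 8 translators can be matched.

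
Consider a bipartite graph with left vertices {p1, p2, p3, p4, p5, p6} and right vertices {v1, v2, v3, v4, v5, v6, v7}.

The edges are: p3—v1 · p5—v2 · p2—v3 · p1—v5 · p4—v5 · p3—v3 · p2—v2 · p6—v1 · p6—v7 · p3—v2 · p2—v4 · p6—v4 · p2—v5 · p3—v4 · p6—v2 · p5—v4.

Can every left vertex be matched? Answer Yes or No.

No

The set {p1, p4} has only 1 neighbour ({v5}), so by Hall's theorem at most 5 of the 6 left vertices can be matched.
Hence no matching covers every left vertex.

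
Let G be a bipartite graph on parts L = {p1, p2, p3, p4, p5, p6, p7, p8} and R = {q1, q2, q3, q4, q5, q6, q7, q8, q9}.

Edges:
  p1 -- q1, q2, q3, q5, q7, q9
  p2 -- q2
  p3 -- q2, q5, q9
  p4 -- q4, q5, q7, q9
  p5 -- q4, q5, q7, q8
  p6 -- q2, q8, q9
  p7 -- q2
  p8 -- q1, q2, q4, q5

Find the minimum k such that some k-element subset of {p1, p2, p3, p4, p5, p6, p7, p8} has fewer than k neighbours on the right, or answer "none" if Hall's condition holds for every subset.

Take S = {p2, p7}. Its neighbourhood is {q2}, so |N(S)| = 1 < |S| = 2.
No single vertex violates Hall's condition since each has at least one neighbour, so 2 is the minimum.

2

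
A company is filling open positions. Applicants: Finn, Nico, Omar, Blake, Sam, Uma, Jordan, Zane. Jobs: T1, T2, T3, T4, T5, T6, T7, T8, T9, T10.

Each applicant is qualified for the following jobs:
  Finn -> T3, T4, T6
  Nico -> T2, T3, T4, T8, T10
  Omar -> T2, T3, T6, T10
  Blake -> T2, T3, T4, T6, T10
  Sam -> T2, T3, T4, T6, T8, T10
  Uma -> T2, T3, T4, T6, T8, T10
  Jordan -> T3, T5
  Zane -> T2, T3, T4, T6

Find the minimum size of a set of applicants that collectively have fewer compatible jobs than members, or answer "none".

7

Take S = {Finn, Nico, Omar, Blake, Sam, Uma, Zane}. Its neighbourhood is {T2, T3, T4, T6, T8, T10}, so |N(S)| = 6 < |S| = 7.
Every subset of size less than 7 has at least as many neighbours as members, so 7 is the minimum.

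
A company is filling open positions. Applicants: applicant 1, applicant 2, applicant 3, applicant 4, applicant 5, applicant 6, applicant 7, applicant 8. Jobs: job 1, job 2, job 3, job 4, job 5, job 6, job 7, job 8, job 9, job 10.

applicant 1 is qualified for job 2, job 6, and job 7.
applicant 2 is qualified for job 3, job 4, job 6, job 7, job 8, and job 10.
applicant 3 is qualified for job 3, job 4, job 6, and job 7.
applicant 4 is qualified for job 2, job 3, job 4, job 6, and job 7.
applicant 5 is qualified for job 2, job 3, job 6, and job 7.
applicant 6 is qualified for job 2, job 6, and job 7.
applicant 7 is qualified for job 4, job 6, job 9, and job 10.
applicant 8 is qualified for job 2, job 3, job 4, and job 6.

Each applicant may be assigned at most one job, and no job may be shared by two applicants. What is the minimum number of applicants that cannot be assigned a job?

1

One maximum matching: applicant 1–job 7, applicant 2–job 8, applicant 3–job 3, applicant 4–job 4, applicant 5–job 6, applicant 6–job 2, applicant 7–job 9.
The set {applicant 1, applicant 3, applicant 4, applicant 5, applicant 6, applicant 8} has only 5 neighbours ({job 2, job 3, job 4, job 6, job 7}), so by Hall's theorem at most 7 of the 8 applicants can be matched.
That matches 7 of the 8, leaving 1 unmatched; no matching can do better.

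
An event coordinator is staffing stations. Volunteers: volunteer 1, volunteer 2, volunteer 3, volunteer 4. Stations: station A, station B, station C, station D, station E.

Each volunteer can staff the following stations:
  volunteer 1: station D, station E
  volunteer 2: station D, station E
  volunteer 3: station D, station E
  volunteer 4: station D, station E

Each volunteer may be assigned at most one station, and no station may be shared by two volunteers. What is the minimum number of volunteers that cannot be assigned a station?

One maximum matching: volunteer 1-station E, volunteer 2-station D.
The set {volunteer 1, volunteer 2, volunteer 3, volunteer 4} has only 2 neighbours ({station D, station E}), so by Hall's theorem at most 2 of the 4 volunteers can be matched.
That matches 2 of the 4, leaving 2 unmatched; no matching can do better.

2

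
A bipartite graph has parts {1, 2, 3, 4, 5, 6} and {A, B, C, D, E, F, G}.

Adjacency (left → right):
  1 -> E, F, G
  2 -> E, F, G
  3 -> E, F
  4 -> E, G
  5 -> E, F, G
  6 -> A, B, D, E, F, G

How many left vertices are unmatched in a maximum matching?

For example, pair 1→F, 2→G, 3→E, 6→A.
The set {1, 2, 3, 4, 5} has only 3 neighbours ({E, F, G}), so by Hall's theorem at most 4 of the 6 left vertices can be matched.
That matches 4 of the 6, leaving 2 unmatched; no matching can do better.

2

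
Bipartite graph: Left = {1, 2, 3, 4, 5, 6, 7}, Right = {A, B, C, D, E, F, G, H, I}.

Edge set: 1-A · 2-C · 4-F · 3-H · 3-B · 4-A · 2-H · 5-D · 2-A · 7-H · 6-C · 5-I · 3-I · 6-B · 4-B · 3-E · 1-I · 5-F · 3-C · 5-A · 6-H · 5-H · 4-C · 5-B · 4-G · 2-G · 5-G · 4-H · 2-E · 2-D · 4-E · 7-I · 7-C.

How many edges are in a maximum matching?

7

For example, pair 1→I, 2→E, 3→H, 4→A, 5→G, 6→B, 7→C.
All 7 left vertices are matched, so no larger matching exists.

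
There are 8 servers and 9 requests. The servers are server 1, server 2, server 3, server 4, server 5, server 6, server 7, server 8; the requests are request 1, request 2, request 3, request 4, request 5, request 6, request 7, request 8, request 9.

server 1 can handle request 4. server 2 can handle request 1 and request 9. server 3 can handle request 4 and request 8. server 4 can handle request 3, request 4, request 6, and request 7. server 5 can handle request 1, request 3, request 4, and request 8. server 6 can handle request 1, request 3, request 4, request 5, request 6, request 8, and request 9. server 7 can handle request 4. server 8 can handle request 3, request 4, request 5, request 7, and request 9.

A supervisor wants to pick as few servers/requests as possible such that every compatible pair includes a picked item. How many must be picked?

A maximum matching has 7 edges (e.g. server 1–request 4, server 2–request 1, server 3–request 8, server 4–request 6, server 5–request 3, server 6–request 9, server 8–request 7).
By König's theorem the minimum vertex cover has the same size. One such cover is {server 2, server 3, server 4, server 5, server 6, server 8, request 4}.

7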